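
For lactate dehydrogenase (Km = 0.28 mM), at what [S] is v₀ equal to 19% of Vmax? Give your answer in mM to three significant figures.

v/Vmax = [S]/(Km+[S]) = 0.19, so [S] = Km·0.19/(1 − 0.19) = 0.28 × 0.2346.
[S] = 0.0657 mM.

0.0657 mM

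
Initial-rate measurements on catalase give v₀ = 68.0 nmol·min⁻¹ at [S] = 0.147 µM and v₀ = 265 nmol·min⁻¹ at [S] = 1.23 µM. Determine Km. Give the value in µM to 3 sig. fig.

From v = Vmax[S]/(Km+[S]), each point gives Vmax = v(Km+[S])/[S].
Equating: 68.0(Km+0.147)/0.147 = 265(Km+1.23)/1.23.
462.6·Km + 68.0 = 215.4·Km + 265, so (462.6 − 215.4)·Km = 265 − 68.0.
Km = 197.0/247.1 = 0.797 µM; then Vmax = 68.0(0.797+0.147)/0.147 = 437 nmol·min⁻¹.

0.797 µM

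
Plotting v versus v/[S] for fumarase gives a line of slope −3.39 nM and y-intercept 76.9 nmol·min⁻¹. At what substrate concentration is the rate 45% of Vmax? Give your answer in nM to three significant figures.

The Eadie–Hofstee slope gives Km = 3.39 nM (slope = −Km).
v/Vmax = [S]/(Km+[S]) = 0.45 ⇒ [S] = Km·0.45/(1−0.45) = 3.39 × 0.8182 = 2.77 nM.

2.77 nM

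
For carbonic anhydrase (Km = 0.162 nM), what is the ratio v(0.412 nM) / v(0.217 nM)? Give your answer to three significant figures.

1.25

The fractional saturations are [S]/(Km+[S]) = 0.217/0.3790 = 0.5726 and 0.412/0.5740 = 0.7178.
v₂/v₁ is just their ratio: 0.7178/0.5726 = 1.25.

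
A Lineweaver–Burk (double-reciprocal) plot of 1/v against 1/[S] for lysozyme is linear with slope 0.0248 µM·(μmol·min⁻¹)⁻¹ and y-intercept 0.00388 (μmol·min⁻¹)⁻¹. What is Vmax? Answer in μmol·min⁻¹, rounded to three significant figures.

258 μmol·min⁻¹

The y-intercept of a Lineweaver–Burk plot equals 1/Vmax, so Vmax = 1/0.00388 = 258 μmol·min⁻¹.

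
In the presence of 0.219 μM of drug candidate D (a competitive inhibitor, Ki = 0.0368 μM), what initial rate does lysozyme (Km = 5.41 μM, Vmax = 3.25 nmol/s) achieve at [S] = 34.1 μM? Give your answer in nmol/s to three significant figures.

α = 1 + [I]/Ki = 1 + 0.219/0.0368 = 6.951.
For a competitive inhibitor, Vmax is unchanged and the apparent Km becomes α·Km: Km,app = 37.6 μM, Vmax,app = 3.25 nmol/s.
v = Vmax,app·[S]/(Km,app + [S]) = 3.25 × 34.1/(37.6 + 34.1) = 1.55 nmol/s.

1.55 nmol/s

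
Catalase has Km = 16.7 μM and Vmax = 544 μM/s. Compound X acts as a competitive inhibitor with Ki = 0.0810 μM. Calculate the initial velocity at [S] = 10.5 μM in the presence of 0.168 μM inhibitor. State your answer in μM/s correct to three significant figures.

α = 1 + [I]/Ki = 1 + 0.168/0.0810 = 3.074.
For a competitive inhibitor, Vmax is unchanged and the apparent Km becomes α·Km: Km,app = 51.3 μM, Vmax,app = 544 μM/s.
v = Vmax,app·[S]/(Km,app + [S]) = 544 × 10.5/(51.3 + 10.5) = 92.4 μM/s.

92.4 μM/s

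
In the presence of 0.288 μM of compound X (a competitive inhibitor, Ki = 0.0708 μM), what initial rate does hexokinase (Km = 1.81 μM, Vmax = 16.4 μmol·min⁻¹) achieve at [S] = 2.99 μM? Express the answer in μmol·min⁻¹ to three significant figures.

With α = 1 + [I]/Ki = 1 + 0.288/0.0708 = 5.068, the competitive rate law is v = Vmax[S] / (αKm + [S]).
v = 16.4×2.99 / (5.068×1.81 + 2.99) = 49.04/12.16 = 4.03 μmol·min⁻¹.

4.03 μmol·min⁻¹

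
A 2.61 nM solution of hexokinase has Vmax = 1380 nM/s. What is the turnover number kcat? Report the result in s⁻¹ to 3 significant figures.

kcat = Vmax/[E]total = 1380 nM/s / 2.61 nM = 529 s⁻¹.

529 s⁻¹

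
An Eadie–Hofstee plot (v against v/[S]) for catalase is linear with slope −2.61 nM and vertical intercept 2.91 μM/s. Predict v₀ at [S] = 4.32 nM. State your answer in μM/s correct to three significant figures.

1.81 μM/s

In the Eadie–Hofstee form v = Vmax − Km·(v/[S]), the slope is −Km and the intercept is Vmax, so Km = 2.61 nM and Vmax = 2.91 μM/s.
v = 2.91 × 4.32/(2.61 + 4.32) = 1.81 μM/s.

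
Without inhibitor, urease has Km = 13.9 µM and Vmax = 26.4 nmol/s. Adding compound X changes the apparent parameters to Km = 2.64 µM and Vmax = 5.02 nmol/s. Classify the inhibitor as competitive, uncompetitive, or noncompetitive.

Both Km and Vmax decrease by the same factor (~5.26-fold) — characteristic of uncompetitive inhibition.

uncompetitive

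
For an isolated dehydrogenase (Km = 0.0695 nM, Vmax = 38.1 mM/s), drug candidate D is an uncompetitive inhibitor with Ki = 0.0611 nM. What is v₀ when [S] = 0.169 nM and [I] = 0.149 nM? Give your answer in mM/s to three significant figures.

9.90 mM/s

α = 1 + [I]/Ki = 1 + 0.149/0.0611 = 3.439.
For an uncompetitive inhibitor, both parameters are divided by α, giving Vmax/α and Km/α: Km,app = 0.0202 nM, Vmax,app = 11.1 mM/s.
v = Vmax,app·[S]/(Km,app + [S]) = 11.1 × 0.169/(0.0202 + 0.169) = 9.90 mM/s.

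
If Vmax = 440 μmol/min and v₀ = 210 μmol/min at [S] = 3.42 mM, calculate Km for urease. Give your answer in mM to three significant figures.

From v = Vmax[S]/(Km+[S]), Km = [S](Vmax − v)/v.
Km = 3.42 × (440 − 210) / 210 = 786.6/210 = 3.75 mM.

3.75 mM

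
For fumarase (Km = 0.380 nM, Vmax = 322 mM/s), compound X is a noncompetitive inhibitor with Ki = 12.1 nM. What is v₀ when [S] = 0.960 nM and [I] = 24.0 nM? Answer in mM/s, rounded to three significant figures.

With α = 1 + [I]/Ki = 1 + 24.0/12.1 = 2.983, the noncompetitive rate law is v = (Vmax/α)·[S] / (Km + [S]).
v = (322/2.983)×0.960 / (0.380 + 0.960) = 103.6/1.340 = 77.3 mM/s.

77.3 mM/s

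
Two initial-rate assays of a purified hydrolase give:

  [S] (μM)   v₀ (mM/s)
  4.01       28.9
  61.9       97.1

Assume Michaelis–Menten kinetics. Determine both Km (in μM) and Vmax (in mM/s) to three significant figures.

Km = 12.1 μM; Vmax = 116 mM/s

In reciprocal form, 1/v = (Km/Vmax)·(1/[S]) + 1/Vmax. The two points give (1/[S], 1/v) = (0.2494, 0.03460) and (0.01616, 0.01030).
Slope = (0.03460 − 0.01030)/(0.2494 − 0.01616) = 0.1042; intercept = 0.03460 − 0.1042×0.2494 = 0.008615.
Vmax = 1/intercept = 116 mM/s; Km = slope × Vmax = 0.1042 × 116 = 12.1 μM.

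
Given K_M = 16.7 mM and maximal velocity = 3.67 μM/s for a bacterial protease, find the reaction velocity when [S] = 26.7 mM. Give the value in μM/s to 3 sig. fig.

2.26 μM/s

[S]/(Km+[S]) = 26.7/43.40 = 0.6152, the fractional saturation.
v = 0.6152 × Vmax = 0.6152 × 3.67 = 2.26 μM/s.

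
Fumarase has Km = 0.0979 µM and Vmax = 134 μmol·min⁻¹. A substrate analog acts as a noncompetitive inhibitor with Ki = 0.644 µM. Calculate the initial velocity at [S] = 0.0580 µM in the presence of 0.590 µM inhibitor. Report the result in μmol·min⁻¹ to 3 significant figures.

26.0 μmol·min⁻¹

With α = 1 + [I]/Ki = 1 + 0.590/0.644 = 1.916, the noncompetitive rate law is v = (Vmax/α)·[S] / (Km + [S]).
v = (134/1.916)×0.0580 / (0.0979 + 0.0580) = 4.056/0.1559 = 26.0 μmol·min⁻¹.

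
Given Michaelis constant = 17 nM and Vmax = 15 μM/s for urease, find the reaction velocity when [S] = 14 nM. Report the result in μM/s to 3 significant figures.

v = Vmax·[S]/(Km + [S]) = 15 × 14 / (17 + 14)
  = 210.0 / 31.00 = 6.77 μM/s.

6.77 μM/s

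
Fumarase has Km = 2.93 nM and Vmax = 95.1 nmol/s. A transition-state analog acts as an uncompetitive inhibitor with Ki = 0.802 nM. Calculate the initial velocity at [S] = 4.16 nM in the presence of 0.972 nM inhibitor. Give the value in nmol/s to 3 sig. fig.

32.6 nmol/s

With α = 1 + [I]/Ki = 1 + 0.972/0.802 = 2.212, the uncompetitive rate law is v = (Vmax/α)·[S] / (Km/α + [S]).
v = (95.1/2.212)×4.16 / (2.93/2.212 + 4.16) = 178.9/5.485 = 32.6 nmol/s.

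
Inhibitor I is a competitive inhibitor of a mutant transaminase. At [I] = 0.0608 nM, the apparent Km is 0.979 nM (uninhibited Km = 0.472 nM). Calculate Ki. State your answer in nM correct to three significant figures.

Competitive: Km,app = α·Km with α = 1 + [I]/Ki.
α = Km,app/Km = 0.979/0.472 = 2.074.
Since α = 1 + [I]/Ki, [I]/Ki = 2.074 − 1 = 1.074 and Ki = 0.0608/1.074 = 0.0566 nM.

0.0566 nM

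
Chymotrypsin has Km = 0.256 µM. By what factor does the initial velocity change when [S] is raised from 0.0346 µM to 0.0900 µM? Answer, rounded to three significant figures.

The fractional saturations are [S]/(Km+[S]) = 0.0346/0.2906 = 0.1191 and 0.0900/0.3460 = 0.2601.
v₂/v₁ is just their ratio: 0.2601/0.1191 = 2.18.

2.18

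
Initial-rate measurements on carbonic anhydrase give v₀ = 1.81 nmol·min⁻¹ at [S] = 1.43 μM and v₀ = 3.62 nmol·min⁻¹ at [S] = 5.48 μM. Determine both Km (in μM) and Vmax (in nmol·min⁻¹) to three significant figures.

Km = 2.99 μM; Vmax = 5.60 nmol·min⁻¹

In reciprocal form, 1/v = (Km/Vmax)·(1/[S]) + 1/Vmax. The two points give (1/[S], 1/v) = (0.6993, 0.5525) and (0.1825, 0.2762).
Slope = (0.5525 − 0.2762)/(0.6993 − 0.1825) = 0.5345; intercept = 0.5525 − 0.5345×0.6993 = 0.1787.
Vmax = 1/intercept = 5.60 nmol·min⁻¹; Km = slope × Vmax = 0.5345 × 5.60 = 2.99 μM.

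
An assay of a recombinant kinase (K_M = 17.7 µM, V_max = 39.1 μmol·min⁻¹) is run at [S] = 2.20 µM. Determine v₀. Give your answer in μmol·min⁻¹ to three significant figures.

4.32 μmol·min⁻¹

v = Vmax·[S]/(Km + [S]) = 39.1 × 2.20 / (17.7 + 2.20)
  = 86.02 / 19.90 = 4.32 μmol·min⁻¹.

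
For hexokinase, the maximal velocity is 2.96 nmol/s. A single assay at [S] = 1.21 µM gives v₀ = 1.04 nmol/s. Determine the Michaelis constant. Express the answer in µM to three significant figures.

v/Vmax = 1.04/2.96 = 0.3514 = [S]/(Km+[S]).
So Km + [S] = [S]/0.3514 = 3.444 µM, giving Km = 3.444 − 1.21 = 2.23 µM.

2.23 µM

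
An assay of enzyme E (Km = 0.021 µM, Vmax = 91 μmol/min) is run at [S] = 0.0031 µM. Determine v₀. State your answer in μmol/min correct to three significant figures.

v = Vmax·[S]/(Km + [S]) = 91 × 0.0031 / (0.021 + 0.0031)
  = 0.2821 / 0.02410 = 11.7 μmol/min.

11.7 μmol/min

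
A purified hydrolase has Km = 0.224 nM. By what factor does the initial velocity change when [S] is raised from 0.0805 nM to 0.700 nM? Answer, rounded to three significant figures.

The fractional saturations are [S]/(Km+[S]) = 0.0805/0.3045 = 0.2644 and 0.700/0.9240 = 0.7576.
v₂/v₁ is just their ratio: 0.7576/0.2644 = 2.87.

2.87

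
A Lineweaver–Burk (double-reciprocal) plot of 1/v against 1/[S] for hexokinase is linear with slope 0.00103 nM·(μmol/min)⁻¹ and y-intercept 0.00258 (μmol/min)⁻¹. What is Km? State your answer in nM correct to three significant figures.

0.399 nM

y-intercept = 1/Vmax ⇒ Vmax = 388 μmol/min; slope = Km/Vmax ⇒ Km = slope × Vmax.
Km = 0.00103 × 388 = 0.399 nM.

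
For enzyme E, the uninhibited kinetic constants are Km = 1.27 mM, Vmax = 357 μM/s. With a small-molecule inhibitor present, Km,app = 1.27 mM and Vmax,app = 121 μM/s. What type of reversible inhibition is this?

Vmax decreases (357 → 121 μM/s) while Km is unchanged — pure noncompetitive inhibition.

noncompetitive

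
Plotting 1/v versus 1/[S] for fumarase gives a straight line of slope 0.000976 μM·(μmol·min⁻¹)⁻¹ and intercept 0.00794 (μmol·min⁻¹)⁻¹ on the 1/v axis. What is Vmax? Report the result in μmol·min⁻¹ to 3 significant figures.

The y-intercept of a Lineweaver–Burk plot equals 1/Vmax, so Vmax = 1/0.00794 = 126 μmol·min⁻¹.

126 μmol·min⁻¹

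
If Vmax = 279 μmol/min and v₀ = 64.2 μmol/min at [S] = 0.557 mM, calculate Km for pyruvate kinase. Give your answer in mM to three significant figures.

1.86 mM

From v = Vmax[S]/(Km+[S]), Km = [S](Vmax − v)/v.
Km = 0.557 × (279 − 64.2) / 64.2 = 119.6/64.2 = 1.86 mM.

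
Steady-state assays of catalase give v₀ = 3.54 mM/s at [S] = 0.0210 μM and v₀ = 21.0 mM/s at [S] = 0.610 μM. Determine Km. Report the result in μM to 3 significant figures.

0.130 μM

From v = Vmax[S]/(Km+[S]), each point gives Vmax = v(Km+[S])/[S].
Equating: 3.54(Km+0.0210)/0.0210 = 21.0(Km+0.610)/0.610.
168.6·Km + 3.54 = 34.43·Km + 21.0, so (168.6 − 34.43)·Km = 21.0 − 3.54.
Km = 17.46/134.1 = 0.130 μM; then Vmax = 3.54(0.130+0.0210)/0.0210 = 25.5 mM/s.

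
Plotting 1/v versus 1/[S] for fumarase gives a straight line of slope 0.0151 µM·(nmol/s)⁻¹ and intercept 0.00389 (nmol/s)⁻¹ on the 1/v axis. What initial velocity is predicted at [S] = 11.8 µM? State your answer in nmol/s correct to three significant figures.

The y-intercept is 1/Vmax, so Vmax = 1/0.00389 = 257 nmol/s.
The slope is Km/Vmax, so Km = 0.0151 × 257 = 3.88 µM.
Then v = 257 × 11.8/(3.88 + 11.8) = 193 nmol/s.

193 nmol/s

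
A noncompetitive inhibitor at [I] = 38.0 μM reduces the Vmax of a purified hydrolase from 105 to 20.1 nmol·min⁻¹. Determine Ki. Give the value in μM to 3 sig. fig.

9.00 μM

Noncompetitive: Vmax,app = Vmax/α with α = 1 + [I]/Ki.
α = Vmax/Vmax,app = 105/20.1 = 5.224.
Ki = [I]/(α − 1) = 38.0/4.224 = 9.00 μM.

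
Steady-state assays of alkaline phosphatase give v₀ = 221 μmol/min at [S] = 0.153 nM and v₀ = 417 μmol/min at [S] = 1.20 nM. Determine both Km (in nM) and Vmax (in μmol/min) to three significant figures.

Km = 0.179 nM; Vmax = 479 μmol/min

In reciprocal form, 1/v = (Km/Vmax)·(1/[S]) + 1/Vmax. The two points give (1/[S], 1/v) = (6.536, 0.004525) and (0.8333, 0.002398).
Slope = (0.004525 − 0.002398)/(6.536 − 0.8333) = 0.0003730; intercept = 0.004525 − 0.0003730×6.536 = 0.002087.
Vmax = 1/intercept = 479 μmol/min; Km = slope × Vmax = 0.0003730 × 479 = 0.179 nM.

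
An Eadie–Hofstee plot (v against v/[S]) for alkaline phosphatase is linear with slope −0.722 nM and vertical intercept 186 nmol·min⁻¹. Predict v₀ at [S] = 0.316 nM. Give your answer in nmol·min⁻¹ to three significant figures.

56.6 nmol·min⁻¹

In the Eadie–Hofstee form v = Vmax − Km·(v/[S]), the slope is −Km and the intercept is Vmax, so Km = 0.722 nM and Vmax = 186 nmol·min⁻¹.
v = 186 × 0.316/(0.722 + 0.316) = 56.6 nmol·min⁻¹.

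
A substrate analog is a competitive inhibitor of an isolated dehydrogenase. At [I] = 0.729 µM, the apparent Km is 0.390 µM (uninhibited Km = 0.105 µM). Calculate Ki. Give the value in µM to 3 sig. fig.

0.269 µM

Competitive: Km,app = α·Km with α = 1 + [I]/Ki.
α = Km,app/Km = 0.390/0.105 = 3.714.
Ki = [I]/(α − 1) = 0.729/2.714 = 0.269 µM.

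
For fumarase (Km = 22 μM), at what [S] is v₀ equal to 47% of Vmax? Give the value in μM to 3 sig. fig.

19.5 μM

v/Vmax = [S]/(Km+[S]) = 0.47, so [S] = Km·0.47/(1 − 0.47) = 22 × 0.8868.
[S] = 19.5 μM.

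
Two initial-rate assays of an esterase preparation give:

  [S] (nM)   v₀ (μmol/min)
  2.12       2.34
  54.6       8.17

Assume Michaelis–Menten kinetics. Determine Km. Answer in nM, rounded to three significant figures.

6.11 nM

In reciprocal form, 1/v = (Km/Vmax)·(1/[S]) + 1/Vmax. The two points give (1/[S], 1/v) = (0.4717, 0.4274) and (0.01832, 0.1224).
Slope = (0.4274 − 0.1224)/(0.4717 − 0.01832) = 0.6726; intercept = 0.4274 − 0.6726×0.4717 = 0.1101.
Vmax = 1/intercept = 9.08 μmol/min; Km = slope × Vmax = 0.6726 × 9.08 = 6.11 nM.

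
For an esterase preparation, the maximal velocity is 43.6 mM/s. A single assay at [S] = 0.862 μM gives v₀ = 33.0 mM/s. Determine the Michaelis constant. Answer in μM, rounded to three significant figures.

From v = Vmax[S]/(Km+[S]), Km = [S](Vmax − v)/v.
Km = 0.862 × (43.6 − 33.0) / 33.0 = 9.137/33.0 = 0.277 μM.

0.277 μM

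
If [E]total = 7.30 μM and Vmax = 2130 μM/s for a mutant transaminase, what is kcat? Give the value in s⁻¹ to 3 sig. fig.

292 s⁻¹

kcat = Vmax/[E]total = 2130 μM/s / 7.30 μM = 292 s⁻¹.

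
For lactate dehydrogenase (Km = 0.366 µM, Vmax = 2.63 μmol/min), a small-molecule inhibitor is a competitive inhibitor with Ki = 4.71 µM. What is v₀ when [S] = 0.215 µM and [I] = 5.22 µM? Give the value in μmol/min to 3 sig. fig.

With α = 1 + [I]/Ki = 1 + 5.22/4.71 = 2.108, the competitive rate law is v = Vmax[S] / (αKm + [S]).
v = 2.63×0.215 / (2.108×0.366 + 0.215) = 0.5654/0.9866 = 0.573 μmol/min.

0.573 μmol/min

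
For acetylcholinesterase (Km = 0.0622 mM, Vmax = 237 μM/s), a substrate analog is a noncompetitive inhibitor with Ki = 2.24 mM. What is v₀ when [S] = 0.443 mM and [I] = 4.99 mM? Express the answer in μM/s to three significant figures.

64.4 μM/s

α = 1 + [I]/Ki = 1 + 4.99/2.24 = 3.228.
For a noncompetitive inhibitor, Vmax is reduced to Vmax/α while Km is unchanged: Km,app = 0.0622 mM, Vmax,app = 73.4 μM/s.
v = Vmax,app·[S]/(Km,app + [S]) = 73.4 × 0.443/(0.0622 + 0.443) = 64.4 μM/s.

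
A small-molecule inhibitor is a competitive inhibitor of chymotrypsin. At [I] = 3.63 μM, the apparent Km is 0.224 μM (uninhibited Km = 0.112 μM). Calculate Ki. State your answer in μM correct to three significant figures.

3.63 μM

Competitive: Km,app = α·Km with α = 1 + [I]/Ki.
α = Km,app/Km = 0.224/0.112 = 2.000.
Since α = 1 + [I]/Ki, [I]/Ki = 2.000 − 1 = 1.000 and Ki = 3.63/1.000 = 3.63 μM.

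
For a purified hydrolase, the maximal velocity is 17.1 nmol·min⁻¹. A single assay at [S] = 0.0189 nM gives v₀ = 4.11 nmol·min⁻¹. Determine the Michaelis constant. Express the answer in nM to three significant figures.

0.0597 nM

From v = Vmax[S]/(Km+[S]), Km = [S](Vmax − v)/v.
Km = 0.0189 × (17.1 − 4.11) / 4.11 = 0.2455/4.11 = 0.0597 nM.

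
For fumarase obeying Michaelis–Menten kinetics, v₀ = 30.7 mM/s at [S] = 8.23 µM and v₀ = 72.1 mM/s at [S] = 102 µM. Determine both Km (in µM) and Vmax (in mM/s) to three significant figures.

Km = 13.7 µM; Vmax = 81.8 mM/s

In reciprocal form, 1/v = (Km/Vmax)·(1/[S]) + 1/Vmax. The two points give (1/[S], 1/v) = (0.1215, 0.03257) and (0.009804, 0.01387).
Slope = (0.03257 − 0.01387)/(0.1215 − 0.009804) = 0.1674; intercept = 0.03257 − 0.1674×0.1215 = 0.01223.
Vmax = 1/intercept = 81.8 mM/s; Km = slope × Vmax = 0.1674 × 81.8 = 13.7 µM.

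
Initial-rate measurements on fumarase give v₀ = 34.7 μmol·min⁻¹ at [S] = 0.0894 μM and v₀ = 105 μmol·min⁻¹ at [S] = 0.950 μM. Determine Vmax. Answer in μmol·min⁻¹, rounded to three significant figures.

133 μmol·min⁻¹

In reciprocal form, 1/v = (Km/Vmax)·(1/[S]) + 1/Vmax. The two points give (1/[S], 1/v) = (11.19, 0.02882) and (1.053, 0.009524).
Slope = (0.02882 − 0.009524)/(11.19 − 1.053) = 0.001904; intercept = 0.02882 − 0.001904×11.19 = 0.007519.
Vmax = 1/intercept = 133 μmol·min⁻¹; Km = slope × Vmax = 0.001904 × 133 = 0.253 μM.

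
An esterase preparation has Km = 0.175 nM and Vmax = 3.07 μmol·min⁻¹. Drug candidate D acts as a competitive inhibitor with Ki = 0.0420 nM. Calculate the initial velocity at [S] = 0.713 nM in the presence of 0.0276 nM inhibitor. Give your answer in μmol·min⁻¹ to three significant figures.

2.18 μmol·min⁻¹

α = 1 + [I]/Ki = 1 + 0.0276/0.0420 = 1.657.
For a competitive inhibitor, Vmax is unchanged and the apparent Km becomes α·Km: Km,app = 0.290 nM, Vmax,app = 3.07 μmol·min⁻¹.
v = Vmax,app·[S]/(Km,app + [S]) = 3.07 × 0.713/(0.290 + 0.713) = 2.18 μmol·min⁻¹.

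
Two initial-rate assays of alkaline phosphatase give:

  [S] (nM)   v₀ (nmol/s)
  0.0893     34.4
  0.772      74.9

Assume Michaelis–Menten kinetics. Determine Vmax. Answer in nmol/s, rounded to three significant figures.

88.5 nmol/s

In reciprocal form, 1/v = (Km/Vmax)·(1/[S]) + 1/Vmax. The two points give (1/[S], 1/v) = (11.20, 0.02907) and (1.295, 0.01335).
Slope = (0.02907 − 0.01335)/(11.20 − 1.295) = 0.001587; intercept = 0.02907 − 0.001587×11.20 = 0.01130.
Vmax = 1/intercept = 88.5 nmol/s; Km = slope × Vmax = 0.001587 × 88.5 = 0.141 nM.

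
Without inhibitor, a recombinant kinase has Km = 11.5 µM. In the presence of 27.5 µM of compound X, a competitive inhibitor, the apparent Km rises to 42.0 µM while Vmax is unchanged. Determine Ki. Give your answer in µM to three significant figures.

10.4 µM

Competitive: Km,app = α·Km with α = 1 + [I]/Ki.
α = Km,app/Km = 42.0/11.5 = 3.652.
Since α = 1 + [I]/Ki, [I]/Ki = 3.652 − 1 = 2.652 and Ki = 27.5/2.652 = 10.4 µM.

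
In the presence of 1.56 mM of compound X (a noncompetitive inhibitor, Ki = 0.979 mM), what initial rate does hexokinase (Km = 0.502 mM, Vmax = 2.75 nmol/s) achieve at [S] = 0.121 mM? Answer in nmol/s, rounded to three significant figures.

0.206 nmol/s

With α = 1 + [I]/Ki = 1 + 1.56/0.979 = 2.593, the noncompetitive rate law is v = (Vmax/α)·[S] / (Km + [S]).
v = (2.75/2.593)×0.121 / (0.502 + 0.121) = 0.1283/0.6230 = 0.206 nmol/s.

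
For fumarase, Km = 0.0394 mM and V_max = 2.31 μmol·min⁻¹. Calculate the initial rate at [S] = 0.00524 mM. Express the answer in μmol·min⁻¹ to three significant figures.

0.271 μmol·min⁻¹

[S]/(Km+[S]) = 0.00524/0.04464 = 0.1174, the fractional saturation.
v = 0.1174 × Vmax = 0.1174 × 2.31 = 0.271 μmol·min⁻¹.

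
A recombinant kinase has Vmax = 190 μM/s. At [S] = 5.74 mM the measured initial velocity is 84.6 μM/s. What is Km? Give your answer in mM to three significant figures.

7.15 mM

From v = Vmax[S]/(Km+[S]), Km = [S](Vmax − v)/v.
Km = 5.74 × (190 − 84.6) / 84.6 = 605.0/84.6 = 7.15 mM.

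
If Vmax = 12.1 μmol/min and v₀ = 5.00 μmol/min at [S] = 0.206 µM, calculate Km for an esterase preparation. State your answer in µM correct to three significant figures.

From v = Vmax[S]/(Km+[S]), Km = [S](Vmax − v)/v.
Km = 0.206 × (12.1 − 5.00) / 5.00 = 1.463/5.00 = 0.293 µM.

0.293 µM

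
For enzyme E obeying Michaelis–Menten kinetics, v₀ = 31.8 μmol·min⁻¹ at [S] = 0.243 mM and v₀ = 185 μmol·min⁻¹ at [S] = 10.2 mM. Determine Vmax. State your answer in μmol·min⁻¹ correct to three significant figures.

210 μmol·min⁻¹

In reciprocal form, 1/v = (Km/Vmax)·(1/[S]) + 1/Vmax. The two points give (1/[S], 1/v) = (4.115, 0.03145) and (0.09804, 0.005405).
Slope = (0.03145 − 0.005405)/(4.115 − 0.09804) = 0.006482; intercept = 0.03145 − 0.006482×4.115 = 0.004770.
Vmax = 1/intercept = 210 μmol·min⁻¹; Km = slope × Vmax = 0.006482 × 210 = 1.36 mM.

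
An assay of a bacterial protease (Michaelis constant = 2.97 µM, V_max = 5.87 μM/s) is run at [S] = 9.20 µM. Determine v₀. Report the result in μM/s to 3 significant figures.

4.44 μM/s

[S]/(Km+[S]) = 9.20/12.17 = 0.7560, the fractional saturation.
v = 0.7560 × Vmax = 0.7560 × 5.87 = 4.44 μM/s.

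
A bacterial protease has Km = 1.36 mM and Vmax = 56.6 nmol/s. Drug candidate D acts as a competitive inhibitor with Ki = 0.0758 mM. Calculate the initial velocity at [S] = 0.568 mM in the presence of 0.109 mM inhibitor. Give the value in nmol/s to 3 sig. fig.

8.28 nmol/s

α = 1 + [I]/Ki = 1 + 0.109/0.0758 = 2.438.
For a competitive inhibitor, Vmax is unchanged and the apparent Km becomes α·Km: Km,app = 3.32 mM, Vmax,app = 56.6 nmol/s.
v = Vmax,app·[S]/(Km,app + [S]) = 56.6 × 0.568/(3.32 + 0.568) = 8.28 nmol/s.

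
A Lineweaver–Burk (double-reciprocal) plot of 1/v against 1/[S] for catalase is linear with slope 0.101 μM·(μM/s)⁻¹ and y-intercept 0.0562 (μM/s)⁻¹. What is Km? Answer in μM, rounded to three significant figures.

1.80 μM

y-intercept = 1/Vmax ⇒ Vmax = 17.8 μM/s; slope = Km/Vmax ⇒ Km = slope × Vmax.
Km = 0.101 × 17.8 = 1.80 μM.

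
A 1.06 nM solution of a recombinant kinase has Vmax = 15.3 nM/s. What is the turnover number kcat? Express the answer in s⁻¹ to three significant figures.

kcat = Vmax/[E]total = 15.3 nM/s / 1.06 nM = 14.4 s⁻¹.

14.4 s⁻¹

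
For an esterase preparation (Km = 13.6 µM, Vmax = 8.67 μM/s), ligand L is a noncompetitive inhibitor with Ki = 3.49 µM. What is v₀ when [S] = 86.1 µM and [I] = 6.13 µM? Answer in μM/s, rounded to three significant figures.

2.72 μM/s

α = 1 + [I]/Ki = 1 + 6.13/3.49 = 2.756.
For a noncompetitive inhibitor, Vmax is reduced to Vmax/α while Km is unchanged: Km,app = 13.6 µM, Vmax,app = 3.15 μM/s.
v = Vmax,app·[S]/(Km,app + [S]) = 3.15 × 86.1/(13.6 + 86.1) = 2.72 μM/s.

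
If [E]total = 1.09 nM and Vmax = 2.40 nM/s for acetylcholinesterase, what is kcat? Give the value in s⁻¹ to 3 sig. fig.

2.20 s⁻¹

kcat = Vmax/[E]total = 2.40 nM/s / 1.09 nM = 2.20 s⁻¹.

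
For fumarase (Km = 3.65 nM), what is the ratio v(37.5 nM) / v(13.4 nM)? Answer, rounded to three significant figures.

1.16

Since Vmax cancels, v₂/v₁ = [S]₂(Km+[S]₁) / [S]₁(Km+[S]₂).
= 37.5×(3.65+13.4) / (13.4×(3.65+37.5)) = 639.4/551.4 = 1.16.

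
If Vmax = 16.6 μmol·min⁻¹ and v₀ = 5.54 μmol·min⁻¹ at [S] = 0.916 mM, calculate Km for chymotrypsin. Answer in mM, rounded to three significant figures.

1.83 mM

v/Vmax = 5.54/16.6 = 0.3337 = [S]/(Km+[S]).
So Km + [S] = [S]/0.3337 = 2.745 mM, giving Km = 2.745 − 0.916 = 1.83 mM.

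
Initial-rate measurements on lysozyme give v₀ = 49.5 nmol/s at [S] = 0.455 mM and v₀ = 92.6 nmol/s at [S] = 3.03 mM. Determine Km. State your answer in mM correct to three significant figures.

0.551 mM

In reciprocal form, 1/v = (Km/Vmax)·(1/[S]) + 1/Vmax. The two points give (1/[S], 1/v) = (2.198, 0.02020) and (0.3300, 0.01080).
Slope = (0.02020 − 0.01080)/(2.198 − 0.3300) = 0.005034; intercept = 0.02020 − 0.005034×2.198 = 0.009138.
Vmax = 1/intercept = 109 nmol/s; Km = slope × Vmax = 0.005034 × 109 = 0.551 mM.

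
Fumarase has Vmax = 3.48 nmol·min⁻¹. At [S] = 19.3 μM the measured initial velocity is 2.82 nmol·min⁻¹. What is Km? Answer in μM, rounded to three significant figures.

v/Vmax = 2.82/3.48 = 0.8103 = [S]/(Km+[S]).
So Km + [S] = [S]/0.8103 = 23.82 μM, giving Km = 23.82 − 19.3 = 4.52 μM.

4.52 μM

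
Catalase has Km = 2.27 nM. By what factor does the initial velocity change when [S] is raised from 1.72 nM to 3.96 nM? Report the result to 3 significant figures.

1.47

The fractional saturations are [S]/(Km+[S]) = 1.72/3.990 = 0.4311 and 3.96/6.230 = 0.6356.
v₂/v₁ is just their ratio: 0.6356/0.4311 = 1.47.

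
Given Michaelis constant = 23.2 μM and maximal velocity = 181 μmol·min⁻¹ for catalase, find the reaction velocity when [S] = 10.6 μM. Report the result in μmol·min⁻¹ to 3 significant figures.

56.8 μmol·min⁻¹

v = Vmax·[S]/(Km + [S]) = 181 × 10.6 / (23.2 + 10.6)
  = 1919 / 33.80 = 56.8 μmol·min⁻¹.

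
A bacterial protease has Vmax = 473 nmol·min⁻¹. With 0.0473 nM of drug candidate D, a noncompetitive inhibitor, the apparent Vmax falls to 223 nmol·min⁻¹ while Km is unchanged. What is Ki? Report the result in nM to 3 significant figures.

Noncompetitive: Vmax,app = Vmax/α with α = 1 + [I]/Ki.
α = Vmax/Vmax,app = 473/223 = 2.121.
Since α = 1 + [I]/Ki, [I]/Ki = 2.121 − 1 = 1.121 and Ki = 0.0473/1.121 = 0.0422 nM.

0.0422 nM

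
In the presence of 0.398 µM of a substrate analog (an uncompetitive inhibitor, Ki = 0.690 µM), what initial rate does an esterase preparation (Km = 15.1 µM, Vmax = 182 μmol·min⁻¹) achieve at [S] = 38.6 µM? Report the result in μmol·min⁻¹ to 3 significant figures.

With α = 1 + [I]/Ki = 1 + 0.398/0.690 = 1.577, the uncompetitive rate law is v = (Vmax/α)·[S] / (Km/α + [S]).
v = (182/1.577)×38.6 / (15.1/1.577 + 38.6) = 4455/48.18 = 92.5 μmol·min⁻¹.

92.5 μmol·min⁻¹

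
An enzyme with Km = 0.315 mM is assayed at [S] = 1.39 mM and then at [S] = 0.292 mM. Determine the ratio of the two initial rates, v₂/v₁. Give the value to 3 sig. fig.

Since Vmax cancels, v₂/v₁ = [S]₂(Km+[S]₁) / [S]₁(Km+[S]₂).
= 0.292×(0.315+1.39) / (1.39×(0.315+0.292)) = 0.4979/0.8437 = 0.590.

0.590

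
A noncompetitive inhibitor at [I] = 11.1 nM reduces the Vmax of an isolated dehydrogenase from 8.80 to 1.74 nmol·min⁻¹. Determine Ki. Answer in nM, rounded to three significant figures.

2.74 nM

Noncompetitive: Vmax,app = Vmax/α with α = 1 + [I]/Ki.
α = Vmax/Vmax,app = 8.80/1.74 = 5.057.
Since α = 1 + [I]/Ki, [I]/Ki = 5.057 − 1 = 4.057 and Ki = 11.1/4.057 = 2.74 nM.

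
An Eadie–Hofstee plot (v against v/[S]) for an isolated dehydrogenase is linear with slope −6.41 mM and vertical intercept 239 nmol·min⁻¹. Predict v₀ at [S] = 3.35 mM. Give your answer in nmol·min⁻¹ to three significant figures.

82.0 nmol·min⁻¹

In the Eadie–Hofstee form v = Vmax − Km·(v/[S]), the slope is −Km and the intercept is Vmax, so Km = 6.41 mM and Vmax = 239 nmol·min⁻¹.
v = 239 × 3.35/(6.41 + 3.35) = 82.0 nmol·min⁻¹.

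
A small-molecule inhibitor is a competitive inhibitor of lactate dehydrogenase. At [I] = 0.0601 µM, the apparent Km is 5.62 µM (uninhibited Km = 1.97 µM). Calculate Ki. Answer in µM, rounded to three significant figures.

Competitive: Km,app = α·Km with α = 1 + [I]/Ki.
α = Km,app/Km = 5.62/1.97 = 2.853.
Since α = 1 + [I]/Ki, [I]/Ki = 2.853 − 1 = 1.853 and Ki = 0.0601/1.853 = 0.0324 µM.

0.0324 µM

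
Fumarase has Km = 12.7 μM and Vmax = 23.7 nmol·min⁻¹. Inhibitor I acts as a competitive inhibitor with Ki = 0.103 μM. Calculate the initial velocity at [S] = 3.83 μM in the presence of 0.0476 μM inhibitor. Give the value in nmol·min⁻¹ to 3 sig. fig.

α = 1 + [I]/Ki = 1 + 0.0476/0.103 = 1.462.
For a competitive inhibitor, Vmax is unchanged and the apparent Km becomes α·Km: Km,app = 18.6 μM, Vmax,app = 23.7 nmol·min⁻¹.
v = Vmax,app·[S]/(Km,app + [S]) = 23.7 × 3.83/(18.6 + 3.83) = 4.05 nmol·min⁻¹.

4.05 nmol·min⁻¹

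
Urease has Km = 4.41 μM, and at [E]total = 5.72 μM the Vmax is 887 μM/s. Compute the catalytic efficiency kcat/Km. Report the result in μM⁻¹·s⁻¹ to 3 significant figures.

kcat = Vmax/[E]total = 887/5.72 = 155 s⁻¹.
kcat/Km = 155/4.41 = 35.2 μM⁻¹·s⁻¹.

35.2 μM⁻¹·s⁻¹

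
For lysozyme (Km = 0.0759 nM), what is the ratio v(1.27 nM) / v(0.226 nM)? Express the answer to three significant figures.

1.26

The fractional saturations are [S]/(Km+[S]) = 0.226/0.3019 = 0.7486 and 1.27/1.346 = 0.9436.
v₂/v₁ is just their ratio: 0.9436/0.7486 = 1.26.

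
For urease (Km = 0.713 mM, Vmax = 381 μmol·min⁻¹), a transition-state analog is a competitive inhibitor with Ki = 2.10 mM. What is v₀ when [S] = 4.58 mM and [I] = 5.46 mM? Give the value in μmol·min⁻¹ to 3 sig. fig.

With α = 1 + [I]/Ki = 1 + 5.46/2.10 = 3.600, the competitive rate law is v = Vmax[S] / (αKm + [S]).
v = 381×4.58 / (3.600×0.713 + 4.58) = 1745/7.147 = 244 μmol·min⁻¹.

244 μmol·min⁻¹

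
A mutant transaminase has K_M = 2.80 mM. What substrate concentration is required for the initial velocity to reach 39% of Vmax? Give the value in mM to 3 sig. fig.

v/Vmax = [S]/(Km+[S]) = 0.39, so [S] = Km·0.39/(1 − 0.39) = 2.80 × 0.6393.
[S] = 1.79 mM.

1.79 mM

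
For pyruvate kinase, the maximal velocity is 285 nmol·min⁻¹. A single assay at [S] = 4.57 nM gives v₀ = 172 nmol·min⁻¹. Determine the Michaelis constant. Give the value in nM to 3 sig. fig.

v/Vmax = 172/285 = 0.6035 = [S]/(Km+[S]).
So Km + [S] = [S]/0.6035 = 7.572 nM, giving Km = 7.572 − 4.57 = 3.00 nM.

3.00 nM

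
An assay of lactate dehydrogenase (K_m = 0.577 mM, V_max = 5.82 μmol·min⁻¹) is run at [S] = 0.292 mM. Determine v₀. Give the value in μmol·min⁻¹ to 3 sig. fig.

1.96 μmol·min⁻¹

[S]/(Km+[S]) = 0.292/0.8690 = 0.3360, the fractional saturation.
v = 0.3360 × Vmax = 0.3360 × 5.82 = 1.96 μmol·min⁻¹.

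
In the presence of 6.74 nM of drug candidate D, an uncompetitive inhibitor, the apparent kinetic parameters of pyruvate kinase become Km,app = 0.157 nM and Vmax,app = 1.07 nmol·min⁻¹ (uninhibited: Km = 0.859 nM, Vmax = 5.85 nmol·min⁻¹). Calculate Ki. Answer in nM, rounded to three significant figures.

1.51 nM

Uncompetitive: Vmax,app = Vmax/α (and Km,app = Km/α) with α = 1 + [I]/Ki.
α = Vmax/Vmax,app = 5.85/1.07 = 5.467.
Since α = 1 + [I]/Ki, [I]/Ki = 5.467 − 1 = 4.467 and Ki = 6.74/4.467 = 1.51 nM.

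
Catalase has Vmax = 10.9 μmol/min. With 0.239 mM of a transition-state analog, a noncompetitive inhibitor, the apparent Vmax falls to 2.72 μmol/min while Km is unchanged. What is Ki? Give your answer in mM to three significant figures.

Noncompetitive: Vmax,app = Vmax/α with α = 1 + [I]/Ki.
α = Vmax/Vmax,app = 10.9/2.72 = 4.007.
Since α = 1 + [I]/Ki, [I]/Ki = 4.007 − 1 = 3.007 and Ki = 0.239/3.007 = 0.0795 mM.

0.0795 mM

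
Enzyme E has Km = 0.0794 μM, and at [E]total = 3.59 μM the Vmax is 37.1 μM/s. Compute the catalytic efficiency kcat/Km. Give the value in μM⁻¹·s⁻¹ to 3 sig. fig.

kcat = Vmax/[E]total = 37.1/3.59 = 10.3 s⁻¹.
kcat/Km = 10.3/0.0794 = 130 μM⁻¹·s⁻¹.

130 μM⁻¹·s⁻¹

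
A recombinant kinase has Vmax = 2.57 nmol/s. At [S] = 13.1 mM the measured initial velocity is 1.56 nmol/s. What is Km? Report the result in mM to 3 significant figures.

8.48 mM

From v = Vmax[S]/(Km+[S]), Km = [S](Vmax − v)/v.
Km = 13.1 × (2.57 − 1.56) / 1.56 = 13.23/1.56 = 8.48 mM.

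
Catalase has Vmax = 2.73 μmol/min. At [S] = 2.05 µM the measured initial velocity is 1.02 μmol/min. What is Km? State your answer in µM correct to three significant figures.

3.44 µM

From v = Vmax[S]/(Km+[S]), Km = [S](Vmax − v)/v.
Km = 2.05 × (2.73 − 1.02) / 1.02 = 3.505/1.02 = 3.44 µM.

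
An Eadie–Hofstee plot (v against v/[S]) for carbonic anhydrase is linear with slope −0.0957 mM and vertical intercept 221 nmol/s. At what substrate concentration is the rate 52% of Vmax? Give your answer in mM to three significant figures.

0.104 mM

The Eadie–Hofstee slope gives Km = 0.0957 mM (slope = −Km).
v/Vmax = [S]/(Km+[S]) = 0.52 ⇒ [S] = Km·0.52/(1−0.52) = 0.0957 × 1.083 = 0.104 mM.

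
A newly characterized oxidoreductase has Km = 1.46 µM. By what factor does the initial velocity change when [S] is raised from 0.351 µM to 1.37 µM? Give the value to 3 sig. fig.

2.50

The fractional saturations are [S]/(Km+[S]) = 0.351/1.811 = 0.1938 and 1.37/2.830 = 0.4841.
v₂/v₁ is just their ratio: 0.4841/0.1938 = 2.50.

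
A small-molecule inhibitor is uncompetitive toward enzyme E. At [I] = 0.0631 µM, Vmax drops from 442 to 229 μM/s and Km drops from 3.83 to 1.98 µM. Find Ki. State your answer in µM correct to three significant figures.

0.0678 µM

Uncompetitive: Vmax,app = Vmax/α (and Km,app = Km/α) with α = 1 + [I]/Ki.
α = Vmax/Vmax,app = 442/229 = 1.930.
Since α = 1 + [I]/Ki, [I]/Ki = 1.930 − 1 = 0.9301 and Ki = 0.0631/0.9301 = 0.0678 µM.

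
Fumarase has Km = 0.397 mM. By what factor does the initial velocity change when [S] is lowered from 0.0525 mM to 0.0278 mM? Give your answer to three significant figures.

Since Vmax cancels, v₂/v₁ = [S]₂(Km+[S]₁) / [S]₁(Km+[S]₂).
= 0.0278×(0.397+0.0525) / (0.0525×(0.397+0.0278)) = 0.01250/0.02230 = 0.560.

0.560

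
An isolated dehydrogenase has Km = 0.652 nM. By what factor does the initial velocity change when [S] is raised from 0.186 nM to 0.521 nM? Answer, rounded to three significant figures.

Since Vmax cancels, v₂/v₁ = [S]₂(Km+[S]₁) / [S]₁(Km+[S]₂).
= 0.521×(0.652+0.186) / (0.186×(0.652+0.521)) = 0.4366/0.2182 = 2.00.

2.00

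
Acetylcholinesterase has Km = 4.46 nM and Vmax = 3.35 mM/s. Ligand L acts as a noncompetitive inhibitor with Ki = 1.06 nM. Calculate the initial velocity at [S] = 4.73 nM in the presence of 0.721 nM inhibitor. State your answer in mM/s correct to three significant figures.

With α = 1 + [I]/Ki = 1 + 0.721/1.06 = 1.680, the noncompetitive rate law is v = (Vmax/α)·[S] / (Km + [S]).
v = (3.35/1.680)×4.73 / (4.46 + 4.73) = 9.431/9.190 = 1.03 mM/s.

1.03 mM/s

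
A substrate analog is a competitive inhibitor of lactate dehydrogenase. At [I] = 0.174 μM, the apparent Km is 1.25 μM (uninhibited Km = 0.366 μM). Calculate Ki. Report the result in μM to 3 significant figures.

Competitive: Km,app = α·Km with α = 1 + [I]/Ki.
α = Km,app/Km = 1.25/0.366 = 3.415.
Since α = 1 + [I]/Ki, [I]/Ki = 3.415 − 1 = 2.415 and Ki = 0.174/2.415 = 0.0720 μM.

0.0720 μM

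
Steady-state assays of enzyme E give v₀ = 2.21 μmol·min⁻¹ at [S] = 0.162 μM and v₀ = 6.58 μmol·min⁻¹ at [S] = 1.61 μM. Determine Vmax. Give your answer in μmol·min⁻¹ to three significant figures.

8.45 μmol·min⁻¹

From v = Vmax[S]/(Km+[S]), each point gives Vmax = v(Km+[S])/[S].
Equating: 2.21(Km+0.162)/0.162 = 6.58(Km+1.61)/1.61.
13.64·Km + 2.21 = 4.087·Km + 6.58, so (13.64 − 4.087)·Km = 6.58 − 2.21.
Km = 4.370/9.555 = 0.457 μM; then Vmax = 2.21(0.457+0.162)/0.162 = 8.45 μmol·min⁻¹.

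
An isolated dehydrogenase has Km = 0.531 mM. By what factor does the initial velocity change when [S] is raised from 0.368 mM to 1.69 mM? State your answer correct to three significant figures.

Since Vmax cancels, v₂/v₁ = [S]₂(Km+[S]₁) / [S]₁(Km+[S]₂).
= 1.69×(0.531+0.368) / (0.368×(0.531+1.69)) = 1.519/0.8173 = 1.86.

1.86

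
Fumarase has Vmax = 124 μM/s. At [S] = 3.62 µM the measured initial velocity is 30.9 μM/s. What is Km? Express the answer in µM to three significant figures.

v/Vmax = 30.9/124 = 0.2492 = [S]/(Km+[S]).
So Km + [S] = [S]/0.2492 = 14.53 µM, giving Km = 14.53 − 3.62 = 10.9 µM.

10.9 µM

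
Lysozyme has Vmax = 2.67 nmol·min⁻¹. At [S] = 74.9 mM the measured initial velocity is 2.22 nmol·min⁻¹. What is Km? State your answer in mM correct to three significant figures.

15.2 mM

From v = Vmax[S]/(Km+[S]), Km = [S](Vmax − v)/v.
Km = 74.9 × (2.67 − 2.22) / 2.22 = 33.70/2.22 = 15.2 mM.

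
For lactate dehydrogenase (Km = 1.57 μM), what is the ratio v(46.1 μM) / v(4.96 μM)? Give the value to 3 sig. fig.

The fractional saturations are [S]/(Km+[S]) = 4.96/6.530 = 0.7596 and 46.1/47.67 = 0.9671.
v₂/v₁ is just their ratio: 0.9671/0.7596 = 1.27.

1.27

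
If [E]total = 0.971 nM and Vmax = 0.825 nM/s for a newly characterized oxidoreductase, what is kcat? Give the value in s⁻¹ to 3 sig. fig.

0.850 s⁻¹

kcat = Vmax/[E]total = 0.825 nM/s / 0.971 nM = 0.850 s⁻¹.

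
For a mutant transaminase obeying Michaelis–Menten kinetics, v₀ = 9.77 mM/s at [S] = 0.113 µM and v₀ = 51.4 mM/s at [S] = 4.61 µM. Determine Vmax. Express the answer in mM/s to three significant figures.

From v = Vmax[S]/(Km+[S]), each point gives Vmax = v(Km+[S])/[S].
Equating: 9.77(Km+0.113)/0.113 = 51.4(Km+4.61)/4.61.
86.46·Km + 9.77 = 11.15·Km + 51.4, so (86.46 − 11.15)·Km = 51.4 − 9.77.
Km = 41.63/75.31 = 0.553 µM; then Vmax = 9.77(0.553+0.113)/0.113 = 57.6 mM/s.

57.6 mM/s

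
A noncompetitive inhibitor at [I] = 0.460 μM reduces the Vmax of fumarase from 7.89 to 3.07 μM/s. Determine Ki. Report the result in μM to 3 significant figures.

0.293 μM

Noncompetitive: Vmax,app = Vmax/α with α = 1 + [I]/Ki.
α = Vmax/Vmax,app = 7.89/3.07 = 2.570.
Ki = [I]/(α − 1) = 0.460/1.570 = 0.293 μM.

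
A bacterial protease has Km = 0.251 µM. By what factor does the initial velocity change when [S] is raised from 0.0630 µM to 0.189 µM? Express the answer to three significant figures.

2.14

The fractional saturations are [S]/(Km+[S]) = 0.0630/0.3140 = 0.2006 and 0.189/0.4400 = 0.4295.
v₂/v₁ is just their ratio: 0.4295/0.2006 = 2.14.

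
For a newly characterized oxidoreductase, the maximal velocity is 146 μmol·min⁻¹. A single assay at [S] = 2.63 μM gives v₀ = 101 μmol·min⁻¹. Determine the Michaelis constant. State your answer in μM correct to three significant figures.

1.17 μM

v/Vmax = 101/146 = 0.6918 = [S]/(Km+[S]).
So Km + [S] = [S]/0.6918 = 3.802 μM, giving Km = 3.802 − 2.63 = 1.17 μM.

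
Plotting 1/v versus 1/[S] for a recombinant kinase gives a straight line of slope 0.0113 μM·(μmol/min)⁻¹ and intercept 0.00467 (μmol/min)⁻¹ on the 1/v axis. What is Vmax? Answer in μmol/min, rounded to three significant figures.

The y-intercept of a Lineweaver–Burk plot equals 1/Vmax, so Vmax = 1/0.00467 = 214 μmol/min.

214 μmol/min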